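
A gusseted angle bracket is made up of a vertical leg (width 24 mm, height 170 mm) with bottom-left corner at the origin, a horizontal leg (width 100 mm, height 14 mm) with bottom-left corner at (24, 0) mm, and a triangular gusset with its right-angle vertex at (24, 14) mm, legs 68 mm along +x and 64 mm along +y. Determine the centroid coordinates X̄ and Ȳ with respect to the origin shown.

vertical leg: A = 24 × 170 = 4080.00, centroid at (12.00, 85.00).
horizontal leg: A = 100 × 14 = 1400.00, centroid at (74.00, 7.00).
gusset: A = ½·68·64 = 2176.00, centroid at (46.67, 35.33).
ΣA = 7656.00 mm², ΣAX̄ = 254106.67 mm³, ΣAȲ = 433485.33 mm³.
X̄ = 254106.67/7656.00 = 33.19 mm; Ȳ = 433485.33/7656.00 = 56.62 mm.

X̄ = 33.19 mm, Ȳ = 56.62 mm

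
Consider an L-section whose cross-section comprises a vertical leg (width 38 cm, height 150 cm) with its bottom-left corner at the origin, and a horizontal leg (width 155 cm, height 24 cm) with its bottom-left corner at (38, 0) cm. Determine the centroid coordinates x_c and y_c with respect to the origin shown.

vertical leg: A = 38 × 150 = 5700.00, centroid at (19.00, 75.00).
horizontal leg: A = 155 × 24 = 3720.00, centroid at (115.50, 12.00).
ΣA = 9420.00 cm²
ΣAx_c = (5700.00)(19.00) + (3720.00)(115.50) = 537960.00 cm³
ΣAy_c = (5700.00)(75.00) + (3720.00)(12.00) = 472140.00 cm³
x_c = 537960.00 / 9420.00 = 57.11 cm
y_c = 472140.00 / 9420.00 = 50.12 cm

x_c = 57.11 cm, y_c = 50.12 cm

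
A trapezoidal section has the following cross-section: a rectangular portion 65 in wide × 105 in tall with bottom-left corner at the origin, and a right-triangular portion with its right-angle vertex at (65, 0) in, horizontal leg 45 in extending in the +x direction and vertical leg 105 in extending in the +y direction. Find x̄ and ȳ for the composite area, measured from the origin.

x̄ = 44.71 in, ȳ = 48.00 in

rectangular portion: A = 65 × 105 = 6825.00, centroid at (32.50, 52.50).
triangular portion: A = ½·45·105 = 2362.50, centroid at (80.00, 35.00).
ΣA = 9187.50 in², ΣAx̄ = 410812.50 in³, ΣAȳ = 441000.00 in³.
x̄ = 410812.50/9187.50 = 44.71 in; ȳ = 441000.00/9187.50 = 48.00 in.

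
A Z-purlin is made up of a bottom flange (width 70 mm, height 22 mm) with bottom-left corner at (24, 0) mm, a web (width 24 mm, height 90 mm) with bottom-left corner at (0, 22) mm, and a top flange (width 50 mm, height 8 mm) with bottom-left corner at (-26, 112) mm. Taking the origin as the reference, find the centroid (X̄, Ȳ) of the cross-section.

X̄ = 28.39 mm, Ȳ = 50.75 mm

bottom flange: A = 70 × 22 = 1540.00, centroid at (59.00, 11.00).
web: A = 24 × 90 = 2160.00, centroid at (12.00, 67.00).
top flange: A = 50 × 8 = 400.00, centroid at (-1.00, 116.00).
ΣA = 4100.00 mm²
ΣAX̄ = (1540.00)(59.00) + (2160.00)(12.00) + (400.00)(-1.00) = 116380.00 mm³
ΣAȲ = (1540.00)(11.00) + (2160.00)(67.00) + (400.00)(116.00) = 208060.00 mm³
X̄ = 116380.00 / 4100.00 = 28.39 mm
Ȳ = 208060.00 / 4100.00 = 50.75 mm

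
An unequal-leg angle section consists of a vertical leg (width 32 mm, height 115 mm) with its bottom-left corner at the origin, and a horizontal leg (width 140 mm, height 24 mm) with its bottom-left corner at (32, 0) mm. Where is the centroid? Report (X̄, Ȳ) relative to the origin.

Part | A | x̄ᵢ | ȳᵢ | A·x̄ᵢ | A·ȳᵢ
vertical leg | 3680.00 | 16.00 | 57.50 | 58880.00 | 211600.00
horizontal leg | 3360.00 | 102.00 | 12.00 | 342720.00 | 40320.00
Σ | 7040.00 |  |  | 401600.00 | 251920.00
X̄ = 401600.00 / 7040.00 = 57.05 mm
Ȳ = 251920.00 / 7040.00 = 35.78 mm

X̄ = 57.05 mm, Ȳ = 35.78 mm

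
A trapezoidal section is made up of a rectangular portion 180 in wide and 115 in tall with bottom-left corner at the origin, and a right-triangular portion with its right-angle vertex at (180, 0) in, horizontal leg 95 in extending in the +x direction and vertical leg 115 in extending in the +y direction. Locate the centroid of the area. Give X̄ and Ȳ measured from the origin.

rectangular portion: A = 180 × 115 = 20700.00, centroid at (90.00, 57.50).
triangular portion: A = ½·95·115 = 5462.50, centroid at (211.67, 38.33).
ΣA = 26162.50 in², ΣAX̄ = 3019229.17 in³, ΣAȲ = 1399645.83 in³.
X̄ = 3019229.17/26162.50 = 115.40 in; Ȳ = 1399645.83/26162.50 = 53.50 in.

X̄ = 115.40 in, Ȳ = 53.50 in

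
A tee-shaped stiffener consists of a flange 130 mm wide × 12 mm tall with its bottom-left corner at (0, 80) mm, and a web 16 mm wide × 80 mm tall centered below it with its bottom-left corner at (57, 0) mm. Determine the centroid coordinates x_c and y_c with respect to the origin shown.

web: A = 16 × 80 = 1280.00, centroid at (65.00, 40.00).
flange: A = 130 × 12 = 1560.00, centroid at (65.00, 86.00).
ΣA = 2840.00 mm²
ΣAx_c = (1280.00)(65.00) + (1560.00)(65.00) = 184600.00 mm³
ΣAy_c = (1280.00)(40.00) + (1560.00)(86.00) = 185360.00 mm³
x_c = 184600.00 / 2840.00 = 65.00 mm
y_c = 185360.00 / 2840.00 = 65.27 mm

x_c = 65.00 mm, y_c = 65.27 mm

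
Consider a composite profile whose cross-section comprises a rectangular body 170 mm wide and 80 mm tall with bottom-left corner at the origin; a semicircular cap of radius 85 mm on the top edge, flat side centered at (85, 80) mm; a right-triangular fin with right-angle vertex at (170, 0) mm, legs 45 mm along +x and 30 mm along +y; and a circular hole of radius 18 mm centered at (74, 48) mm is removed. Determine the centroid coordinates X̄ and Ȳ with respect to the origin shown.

X̄ = 88.20 mm, Ȳ = 73.93 mm

rectangular body: A = 170 × 80 = 13600.00, centroid at (85.00, 40.00).
semicircular top: A = ½π·85² = 11349.00, centroid at (85.00, 116.08).
triangular fin: A = ½·45·30 = 675.00, centroid at (185.00, 10.00).
hole: A = −π·18² = -1017.88, centroid at (74.00, 48.00).
ΣA = 24606.13 mm², ΣAX̄ = 2170217.47 mm³, ΣAȲ = 1819228.89 mm³.
X̄ = 2170217.47/24606.13 = 88.20 mm; Ȳ = 1819228.89/24606.13 = 73.93 mm.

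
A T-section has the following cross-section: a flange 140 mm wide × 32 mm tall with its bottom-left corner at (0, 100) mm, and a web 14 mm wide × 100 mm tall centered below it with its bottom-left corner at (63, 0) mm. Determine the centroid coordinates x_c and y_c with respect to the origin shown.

web: A = 14 × 100 = 1400.00, centroid at (70.00, 50.00).
flange: A = 140 × 32 = 4480.00, centroid at (70.00, 116.00).
ΣA = 5880.00 mm², ΣAx_c = 411600.00 mm³, ΣAy_c = 589680.00 mm³.
x_c = 411600.00/5880.00 = 70.00 mm; y_c = 589680.00/5880.00 = 100.29 mm.

x_c = 70.00 mm, y_c = 100.29 mm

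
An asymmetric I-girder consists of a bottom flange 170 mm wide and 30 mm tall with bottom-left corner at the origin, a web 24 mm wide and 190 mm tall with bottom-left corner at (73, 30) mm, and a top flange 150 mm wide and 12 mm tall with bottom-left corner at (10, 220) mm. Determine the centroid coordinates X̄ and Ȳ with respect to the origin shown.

bottom flange: A = 170 × 30 = 5100.00, centroid at (85.00, 15.00).
web: A = 24 × 190 = 4560.00, centroid at (85.00, 125.00).
top flange: A = 150 × 12 = 1800.00, centroid at (85.00, 226.00).
ΣA = 11460.00 mm²
ΣAX̄ = (5100.00)(85.00) + (4560.00)(85.00) + (1800.00)(85.00) = 974100.00 mm³
ΣAȲ = (5100.00)(15.00) + (4560.00)(125.00) + (1800.00)(226.00) = 1053300.00 mm³
X̄ = 974100.00 / 11460.00 = 85.00 mm
Ȳ = 1053300.00 / 11460.00 = 91.91 mm

X̄ = 85.00 mm, Ȳ = 91.91 mm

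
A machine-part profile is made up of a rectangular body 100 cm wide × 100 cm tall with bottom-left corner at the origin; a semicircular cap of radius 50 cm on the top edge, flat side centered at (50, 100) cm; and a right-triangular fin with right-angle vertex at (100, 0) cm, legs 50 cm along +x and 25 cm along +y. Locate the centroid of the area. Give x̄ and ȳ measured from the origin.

x̄ = 52.86 cm, ȳ = 67.43 cm

rectangular body: A = 100 × 100 = 10000.00, centroid at (50.00, 50.00).
semicircular top: A = ½π·50² = 3926.99, centroid at (50.00, 121.22).
triangular fin: A = ½·50·25 = 625.00, centroid at (116.67, 8.33).
ΣA = 14551.99 cm²
ΣAx̄ = (10000.00)(50.00) + (3926.99)(50.00) + (625.00)(116.67) = 769266.21 cm³
ΣAȳ = (10000.00)(50.00) + (3926.99)(121.22) + (625.00)(8.33) = 981240.75 cm³
x̄ = 769266.21 / 14551.99 = 52.86 cm
ȳ = 981240.75 / 14551.99 = 67.43 cm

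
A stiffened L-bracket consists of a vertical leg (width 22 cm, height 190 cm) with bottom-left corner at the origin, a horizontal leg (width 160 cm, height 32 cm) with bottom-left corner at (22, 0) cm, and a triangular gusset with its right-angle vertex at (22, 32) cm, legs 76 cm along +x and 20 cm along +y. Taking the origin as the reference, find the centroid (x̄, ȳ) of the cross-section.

vertical leg: A = 22 × 190 = 4180.00, centroid at (11.00, 95.00).
horizontal leg: A = 160 × 32 = 5120.00, centroid at (102.00, 16.00).
gusset: A = ½·76·20 = 760.00, centroid at (47.33, 38.67).
ΣA = 10060.00 cm²
ΣAx̄ = (4180.00)(11.00) + (5120.00)(102.00) + (760.00)(47.33) = 604193.33 cm³
ΣAȳ = (4180.00)(95.00) + (5120.00)(16.00) + (760.00)(38.67) = 508406.67 cm³
x̄ = 604193.33 / 10060.00 = 60.06 cm
ȳ = 508406.67 / 10060.00 = 50.54 cm

x̄ = 60.06 cm, ȳ = 50.54 cm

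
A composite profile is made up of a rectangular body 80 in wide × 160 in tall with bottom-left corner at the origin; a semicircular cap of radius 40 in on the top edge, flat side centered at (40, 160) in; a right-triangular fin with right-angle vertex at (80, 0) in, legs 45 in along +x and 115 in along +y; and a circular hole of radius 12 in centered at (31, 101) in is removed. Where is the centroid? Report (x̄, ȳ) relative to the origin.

rectangular body: A = 80 × 160 = 12800.00, centroid at (40.00, 80.00).
semicircular top: A = ½π·40² = 2513.27, centroid at (40.00, 176.98).
triangular fin: A = ½·45·115 = 2587.50, centroid at (95.00, 38.33).
hole: A = −π·12² = -452.39, centroid at (31.00, 101.00).
ΣA = 17448.38 in², ΣAx̄ = 844319.40 in³, ΣAȳ = 1522286.70 in³.
x̄ = 844319.40/17448.38 = 48.39 in; ȳ = 1522286.70/17448.38 = 87.25 in.

x̄ = 48.39 in, ȳ = 87.25 in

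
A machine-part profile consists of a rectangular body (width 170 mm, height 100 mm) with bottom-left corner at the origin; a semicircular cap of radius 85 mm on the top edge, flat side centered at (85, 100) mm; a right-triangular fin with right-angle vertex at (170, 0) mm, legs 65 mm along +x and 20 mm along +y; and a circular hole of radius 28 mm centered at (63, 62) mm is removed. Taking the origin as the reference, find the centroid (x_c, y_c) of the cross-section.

x_c = 89.65 mm, y_c = 84.64 mm

rectangular body: A = 170 × 100 = 17000.00, centroid at (85.00, 50.00).
semicircular top: A = ½π·85² = 11349.00, centroid at (85.00, 136.08).
triangular fin: A = ½·65·20 = 650.00, centroid at (191.67, 6.67).
hole: A = −π·28² = -2463.01, centroid at (63.00, 62.00).
ΣA = 26535.99 mm², ΣAx_c = 2379079.08 mm³, ΣAy_c = 2245943.81 mm³.
x_c = 2379079.08/26535.99 = 89.65 mm; y_c = 2245943.81/26535.99 = 84.64 mm.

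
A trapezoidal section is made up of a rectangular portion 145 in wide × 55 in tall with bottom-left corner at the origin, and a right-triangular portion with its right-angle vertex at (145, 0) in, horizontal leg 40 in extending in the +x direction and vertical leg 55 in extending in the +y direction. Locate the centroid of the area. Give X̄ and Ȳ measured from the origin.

X̄ = 82.90 in, Ȳ = 26.39 in

rectangular portion: A = 145 × 55 = 7975.00, centroid at (72.50, 27.50).
triangular portion: A = ½·40·55 = 1100.00, centroid at (158.33, 18.33).
ΣA = 9075.00 in²
ΣAX̄ = (7975.00)(72.50) + (1100.00)(158.33) = 752354.17 in³
ΣAȲ = (7975.00)(27.50) + (1100.00)(18.33) = 239479.17 in³
X̄ = 752354.17 / 9075.00 = 82.90 in
Ȳ = 239479.17 / 9075.00 = 26.39 in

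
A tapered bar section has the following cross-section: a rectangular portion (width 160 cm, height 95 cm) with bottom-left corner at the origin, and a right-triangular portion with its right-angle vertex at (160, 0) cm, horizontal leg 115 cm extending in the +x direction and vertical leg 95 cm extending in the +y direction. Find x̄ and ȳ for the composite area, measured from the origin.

x̄ = 111.28 cm, ȳ = 43.31 cm

rectangular portion: A = 160 × 95 = 15200.00, centroid at (80.00, 47.50).
triangular portion: A = ½·115·95 = 5462.50, centroid at (198.33, 31.67).
ΣA = 20662.50 cm²
ΣAx̄ = (15200.00)(80.00) + (5462.50)(198.33) = 2299395.83 cm³
ΣAȳ = (15200.00)(47.50) + (5462.50)(31.67) = 894979.17 cm³
x̄ = 2299395.83 / 20662.50 = 111.28 cm
ȳ = 894979.17 / 20662.50 = 43.31 cm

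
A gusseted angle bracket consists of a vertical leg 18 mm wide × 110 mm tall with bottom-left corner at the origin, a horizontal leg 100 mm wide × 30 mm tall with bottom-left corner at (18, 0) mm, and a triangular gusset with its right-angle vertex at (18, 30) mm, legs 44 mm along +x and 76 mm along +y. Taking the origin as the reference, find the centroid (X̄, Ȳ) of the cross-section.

X̄ = 41.56 mm, Ȳ = 37.04 mm

vertical leg: A = 18 × 110 = 1980.00, centroid at (9.00, 55.00).
horizontal leg: A = 100 × 30 = 3000.00, centroid at (68.00, 15.00).
gusset: A = ½·44·76 = 1672.00, centroid at (32.67, 55.33).
ΣA = 6652.00 mm², ΣAX̄ = 276438.67 mm³, ΣAȲ = 246417.33 mm³.
X̄ = 276438.67/6652.00 = 41.56 mm; Ȳ = 246417.33/6652.00 = 37.04 mm.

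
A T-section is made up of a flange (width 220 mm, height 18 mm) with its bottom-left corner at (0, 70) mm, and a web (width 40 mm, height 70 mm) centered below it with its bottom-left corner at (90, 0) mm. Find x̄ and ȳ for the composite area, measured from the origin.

x̄ = 110.00 mm, ȳ = 60.78 mm

web: A = 40 × 70 = 2800.00, centroid at (110.00, 35.00).
flange: A = 220 × 18 = 3960.00, centroid at (110.00, 79.00).
ΣA = 6760.00 mm², ΣAx̄ = 743600.00 mm³, ΣAȳ = 410840.00 mm³.
x̄ = 743600.00/6760.00 = 110.00 mm; ȳ = 410840.00/6760.00 = 60.78 mm.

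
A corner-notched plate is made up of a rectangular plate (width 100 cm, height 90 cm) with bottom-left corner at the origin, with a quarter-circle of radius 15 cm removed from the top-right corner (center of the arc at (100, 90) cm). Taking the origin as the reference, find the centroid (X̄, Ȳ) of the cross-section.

Part | A | x̄ᵢ | ȳᵢ | A·x̄ᵢ | A·ȳᵢ
plate | 9000.00 | 50.00 | 45.00 | 450000.00 | 405000.00
removed quarter-circle | -176.71 | 93.63 | 83.63 | -16546.46 | -14779.31
Σ | 8823.29 |  |  | 433453.54 | 390220.69
X̄ = 433453.54 / 8823.29 = 49.13 cm
Ȳ = 390220.69 / 8823.29 = 44.23 cm

X̄ = 49.13 cm, Ȳ = 44.23 cm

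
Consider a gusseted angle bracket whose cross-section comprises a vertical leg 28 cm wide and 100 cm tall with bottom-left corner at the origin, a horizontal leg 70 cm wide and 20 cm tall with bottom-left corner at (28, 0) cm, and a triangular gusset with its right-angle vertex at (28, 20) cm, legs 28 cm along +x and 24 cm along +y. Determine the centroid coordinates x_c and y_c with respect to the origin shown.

x_c = 30.85 cm, y_c = 36.02 cm

vertical leg: A = 28 × 100 = 2800.00, centroid at (14.00, 50.00).
horizontal leg: A = 70 × 20 = 1400.00, centroid at (63.00, 10.00).
gusset: A = ½·28·24 = 336.00, centroid at (37.33, 28.00).
ΣA = 4536.00 cm², ΣAx_c = 139944.00 cm³, ΣAy_c = 163408.00 cm³.
x_c = 139944.00/4536.00 = 30.85 cm; y_c = 163408.00/4536.00 = 36.02 cm.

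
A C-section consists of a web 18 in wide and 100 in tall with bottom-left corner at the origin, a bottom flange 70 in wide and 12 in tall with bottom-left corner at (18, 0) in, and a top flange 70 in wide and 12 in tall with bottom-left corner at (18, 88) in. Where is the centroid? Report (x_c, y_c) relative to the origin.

Part | A | x̄ᵢ | ȳᵢ | A·x̄ᵢ | A·ȳᵢ
web | 1800.00 | 9.00 | 50.00 | 16200.00 | 90000.00
bottom flange | 840.00 | 53.00 | 6.00 | 44520.00 | 5040.00
top flange | 840.00 | 53.00 | 94.00 | 44520.00 | 78960.00
Σ | 3480.00 |  |  | 105240.00 | 174000.00
x_c = 105240.00 / 3480.00 = 30.24 in
y_c = 174000.00 / 3480.00 = 50.00 in

x_c = 30.24 in, y_c = 50.00 in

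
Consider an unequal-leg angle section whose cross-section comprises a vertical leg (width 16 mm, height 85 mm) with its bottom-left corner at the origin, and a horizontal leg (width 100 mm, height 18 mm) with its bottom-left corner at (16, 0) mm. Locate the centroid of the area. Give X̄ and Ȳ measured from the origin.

vertical leg: A = 16 × 85 = 1360.00, centroid at (8.00, 42.50).
horizontal leg: A = 100 × 18 = 1800.00, centroid at (66.00, 9.00).
ΣA = 3160.00 mm², ΣAX̄ = 129680.00 mm³, ΣAȲ = 74000.00 mm³.
X̄ = 129680.00/3160.00 = 41.04 mm; Ȳ = 74000.00/3160.00 = 23.42 mm.

X̄ = 41.04 mm, Ȳ = 23.42 mm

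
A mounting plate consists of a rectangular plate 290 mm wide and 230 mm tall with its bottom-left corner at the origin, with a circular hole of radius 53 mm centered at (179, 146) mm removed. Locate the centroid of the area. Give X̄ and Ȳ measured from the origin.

X̄ = 139.82 mm, Ȳ = 110.27 mm

plate: A = 290 × 230 = 66700.00, centroid at (145.00, 115.00).
hole: A = −π·53² = -8824.73, centroid at (179.00, 146.00).
ΣA = 57875.27 mm², ΣAX̄ = 8091872.66 mm³, ΣAȲ = 6382088.87 mm³.
X̄ = 8091872.66/57875.27 = 139.82 mm; Ȳ = 6382088.87/57875.27 = 110.27 mm.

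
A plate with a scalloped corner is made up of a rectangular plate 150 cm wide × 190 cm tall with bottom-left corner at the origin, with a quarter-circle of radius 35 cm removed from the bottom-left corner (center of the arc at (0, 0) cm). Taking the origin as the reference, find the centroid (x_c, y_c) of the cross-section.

plate: A = 150 × 190 = 28500.00, centroid at (75.00, 95.00).
removed quarter-circle: A = −¼π·35² = -962.11, centroid at (14.85, 14.85).
ΣA = 27537.89 cm², ΣAx_c = 2123208.33 cm³, ΣAy_c = 2693208.33 cm³.
x_c = 2123208.33/27537.89 = 77.10 cm; y_c = 2693208.33/27537.89 = 97.80 cm.

x_c = 77.10 cm, y_c = 97.80 cm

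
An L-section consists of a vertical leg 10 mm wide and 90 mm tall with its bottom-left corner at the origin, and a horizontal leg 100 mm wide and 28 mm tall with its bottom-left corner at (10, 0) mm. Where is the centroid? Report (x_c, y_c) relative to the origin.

vertical leg: A = 10 × 90 = 900.00, centroid at (5.00, 45.00).
horizontal leg: A = 100 × 28 = 2800.00, centroid at (60.00, 14.00).
ΣA = 3700.00 mm²
ΣAx_c = (900.00)(5.00) + (2800.00)(60.00) = 172500.00 mm³
ΣAy_c = (900.00)(45.00) + (2800.00)(14.00) = 79700.00 mm³
x_c = 172500.00 / 3700.00 = 46.62 mm
y_c = 79700.00 / 3700.00 = 21.54 mm

x_c = 46.62 mm, y_c = 21.54 mm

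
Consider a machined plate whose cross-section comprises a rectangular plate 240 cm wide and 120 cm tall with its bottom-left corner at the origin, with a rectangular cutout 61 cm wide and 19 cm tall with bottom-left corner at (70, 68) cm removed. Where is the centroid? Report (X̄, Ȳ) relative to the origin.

X̄ = 120.82 cm, Ȳ = 59.27 cm

plate: A = 240 × 120 = 28800.00, centroid at (120.00, 60.00).
hole: A = −(61 × 19) = -1159.00, centroid at (100.50, 77.50).
ΣA = 27641.00 cm²
ΣAX̄ = (28800.00)(120.00) + (-1159.00)(100.50) = 3339520.50 cm³
ΣAȲ = (28800.00)(60.00) + (-1159.00)(77.50) = 1638177.50 cm³
X̄ = 3339520.50 / 27641.00 = 120.82 cm
Ȳ = 1638177.50 / 27641.00 = 59.27 cm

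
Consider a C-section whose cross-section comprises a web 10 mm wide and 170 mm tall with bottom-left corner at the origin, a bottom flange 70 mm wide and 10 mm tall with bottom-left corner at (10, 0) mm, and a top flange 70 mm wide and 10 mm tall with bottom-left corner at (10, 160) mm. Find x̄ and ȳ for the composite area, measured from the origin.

web: A = 10 × 170 = 1700.00, centroid at (5.00, 85.00).
bottom flange: A = 70 × 10 = 700.00, centroid at (45.00, 5.00).
top flange: A = 70 × 10 = 700.00, centroid at (45.00, 165.00).
ΣA = 3100.00 mm², ΣAx̄ = 71500.00 mm³, ΣAȳ = 263500.00 mm³.
x̄ = 71500.00/3100.00 = 23.06 mm; ȳ = 263500.00/3100.00 = 85.00 mm.

x̄ = 23.06 mm, ȳ = 85.00 mm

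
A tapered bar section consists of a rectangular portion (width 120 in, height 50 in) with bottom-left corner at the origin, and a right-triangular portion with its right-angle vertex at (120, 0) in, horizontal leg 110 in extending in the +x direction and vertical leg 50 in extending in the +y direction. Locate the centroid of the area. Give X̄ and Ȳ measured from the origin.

X̄ = 90.38 in, Ȳ = 22.38 in

Part | A | x̄ᵢ | ȳᵢ | A·x̄ᵢ | A·ȳᵢ
rectangular portion | 6000.00 | 60.00 | 25.00 | 360000.00 | 150000.00
triangular portion | 2750.00 | 156.67 | 16.67 | 430833.33 | 45833.33
Σ | 8750.00 |  |  | 790833.33 | 195833.33
X̄ = 790833.33 / 8750.00 = 90.38 in
Ȳ = 195833.33 / 8750.00 = 22.38 in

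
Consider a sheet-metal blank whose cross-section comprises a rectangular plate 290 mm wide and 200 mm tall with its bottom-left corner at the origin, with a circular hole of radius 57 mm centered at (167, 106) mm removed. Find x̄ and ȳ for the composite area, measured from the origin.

plate: A = 290 × 200 = 58000.00, centroid at (145.00, 100.00).
hole: A = −π·57² = -10207.03, centroid at (167.00, 106.00).
ΣA = 47792.97 mm², ΣAx̄ = 6705425.23 mm³, ΣAȳ = 4718054.34 mm³.
x̄ = 6705425.23/47792.97 = 140.30 mm; ȳ = 4718054.34/47792.97 = 98.72 mm.

x̄ = 140.30 mm, ȳ = 98.72 mm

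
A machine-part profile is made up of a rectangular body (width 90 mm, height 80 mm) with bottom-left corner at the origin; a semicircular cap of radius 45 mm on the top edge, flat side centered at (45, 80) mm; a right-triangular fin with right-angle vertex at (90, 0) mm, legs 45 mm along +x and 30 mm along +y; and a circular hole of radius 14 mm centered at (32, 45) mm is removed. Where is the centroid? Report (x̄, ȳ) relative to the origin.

x̄ = 49.65 mm, ȳ = 55.77 mm

rectangular body: A = 90 × 80 = 7200.00, centroid at (45.00, 40.00).
semicircular top: A = ½π·45² = 3180.86, centroid at (45.00, 99.10).
triangular fin: A = ½·45·30 = 675.00, centroid at (105.00, 10.00).
hole: A = −π·14² = -615.75, centroid at (32.00, 45.00).
ΣA = 10440.11 mm²
ΣAx̄ = (7200.00)(45.00) + (3180.86)(45.00) + (675.00)(105.00) + (-615.75)(32.00) = 518309.75 mm³
ΣAȳ = (7200.00)(40.00) + (3180.86)(99.10) + (675.00)(10.00) + (-615.75)(45.00) = 582260.16 mm³
x̄ = 518309.75 / 10440.11 = 49.65 mm
ȳ = 582260.16 / 10440.11 = 55.77 mm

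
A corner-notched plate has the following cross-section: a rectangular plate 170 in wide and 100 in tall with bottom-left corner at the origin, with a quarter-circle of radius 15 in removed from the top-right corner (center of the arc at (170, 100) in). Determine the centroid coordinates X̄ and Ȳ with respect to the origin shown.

X̄ = 84.17 in, Ȳ = 49.54 in

Part | A | x̄ᵢ | ȳᵢ | A·x̄ᵢ | A·ȳᵢ
plate | 17000.00 | 85.00 | 50.00 | 1445000.00 | 850000.00
removed quarter-circle | -176.71 | 163.63 | 93.63 | -28916.48 | -16546.46
Σ | 16823.29 |  |  | 1416083.52 | 833453.54
X̄ = 1416083.52 / 16823.29 = 84.17 in
Ȳ = 833453.54 / 16823.29 = 49.54 in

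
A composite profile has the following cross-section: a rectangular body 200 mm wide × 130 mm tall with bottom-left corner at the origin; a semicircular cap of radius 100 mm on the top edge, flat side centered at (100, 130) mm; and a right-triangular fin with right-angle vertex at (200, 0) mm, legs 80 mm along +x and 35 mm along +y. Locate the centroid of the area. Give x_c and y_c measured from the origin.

rectangular body: A = 200 × 130 = 26000.00, centroid at (100.00, 65.00).
semicircular top: A = ½π·100² = 15707.96, centroid at (100.00, 172.44).
triangular fin: A = ½·80·35 = 1400.00, centroid at (226.67, 11.67).
ΣA = 43107.96 mm², ΣAx_c = 4488129.66 mm³, ΣAy_c = 4415035.22 mm³.
x_c = 4488129.66/43107.96 = 104.11 mm; y_c = 4415035.22/43107.96 = 102.42 mm.

x_c = 104.11 mm, y_c = 102.42 mm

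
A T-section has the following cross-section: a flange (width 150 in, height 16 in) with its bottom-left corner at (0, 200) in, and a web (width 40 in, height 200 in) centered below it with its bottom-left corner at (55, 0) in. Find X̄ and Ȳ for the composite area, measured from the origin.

Part | A | x̄ᵢ | ȳᵢ | A·x̄ᵢ | A·ȳᵢ
web | 8000.00 | 75.00 | 100.00 | 600000.00 | 800000.00
flange | 2400.00 | 75.00 | 208.00 | 180000.00 | 499200.00
Σ | 10400.00 |  |  | 780000.00 | 1299200.00
X̄ = 780000.00 / 10400.00 = 75.00 in
Ȳ = 1299200.00 / 10400.00 = 124.92 in

X̄ = 75.00 in, Ȳ = 124.92 in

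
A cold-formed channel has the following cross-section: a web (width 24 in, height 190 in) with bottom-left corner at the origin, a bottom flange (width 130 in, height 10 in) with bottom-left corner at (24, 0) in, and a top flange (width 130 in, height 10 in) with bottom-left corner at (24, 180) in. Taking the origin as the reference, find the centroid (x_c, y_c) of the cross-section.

web: A = 24 × 190 = 4560.00, centroid at (12.00, 95.00).
bottom flange: A = 130 × 10 = 1300.00, centroid at (89.00, 5.00).
top flange: A = 130 × 10 = 1300.00, centroid at (89.00, 185.00).
ΣA = 7160.00 in²
ΣAx_c = (4560.00)(12.00) + (1300.00)(89.00) + (1300.00)(89.00) = 286120.00 in³
ΣAy_c = (4560.00)(95.00) + (1300.00)(5.00) + (1300.00)(185.00) = 680200.00 in³
x_c = 286120.00 / 7160.00 = 39.96 in
y_c = 680200.00 / 7160.00 = 95.00 in

x_c = 39.96 in, y_c = 95.00 in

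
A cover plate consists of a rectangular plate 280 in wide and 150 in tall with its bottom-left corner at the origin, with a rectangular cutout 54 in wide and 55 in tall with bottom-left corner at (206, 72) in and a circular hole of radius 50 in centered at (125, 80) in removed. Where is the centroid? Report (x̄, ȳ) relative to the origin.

plate: A = 280 × 150 = 42000.00, centroid at (140.00, 75.00).
hole 1: A = −(54 × 55) = -2970.00, centroid at (233.00, 99.50).
hole 2: A = −π·50² = -7853.98, centroid at (125.00, 80.00).
ΣA = 31176.02 in², ΣAx̄ = 4206242.30 in³, ΣAȳ = 2226166.47 in³.
x̄ = 4206242.30/31176.02 = 134.92 in; ȳ = 2226166.47/31176.02 = 71.41 in.

x̄ = 134.92 in, ȳ = 71.41 in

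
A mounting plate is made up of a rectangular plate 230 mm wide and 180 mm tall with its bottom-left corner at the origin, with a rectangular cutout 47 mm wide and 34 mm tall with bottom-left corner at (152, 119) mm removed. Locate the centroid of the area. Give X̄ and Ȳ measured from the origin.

X̄ = 112.57 mm, Ȳ = 88.15 mm

plate: A = 230 × 180 = 41400.00, centroid at (115.00, 90.00).
hole: A = −(47 × 34) = -1598.00, centroid at (175.50, 136.00).
ΣA = 39802.00 mm²
ΣAX̄ = (41400.00)(115.00) + (-1598.00)(175.50) = 4480551.00 mm³
ΣAȲ = (41400.00)(90.00) + (-1598.00)(136.00) = 3508672.00 mm³
X̄ = 4480551.00 / 39802.00 = 112.57 mm
Ȳ = 3508672.00 / 39802.00 = 88.15 mm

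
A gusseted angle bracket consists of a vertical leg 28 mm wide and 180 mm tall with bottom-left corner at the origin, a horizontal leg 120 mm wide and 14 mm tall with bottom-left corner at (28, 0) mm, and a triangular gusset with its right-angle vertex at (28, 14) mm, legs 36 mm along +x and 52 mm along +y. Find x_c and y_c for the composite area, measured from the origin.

x_c = 33.42 mm, y_c = 64.61 mm

vertical leg: A = 28 × 180 = 5040.00, centroid at (14.00, 90.00).
horizontal leg: A = 120 × 14 = 1680.00, centroid at (88.00, 7.00).
gusset: A = ½·36·52 = 936.00, centroid at (40.00, 31.33).
ΣA = 7656.00 mm²
ΣAx_c = (5040.00)(14.00) + (1680.00)(88.00) + (936.00)(40.00) = 255840.00 mm³
ΣAy_c = (5040.00)(90.00) + (1680.00)(7.00) + (936.00)(31.33) = 494688.00 mm³
x_c = 255840.00 / 7656.00 = 33.42 mm
y_c = 494688.00 / 7656.00 = 64.61 mm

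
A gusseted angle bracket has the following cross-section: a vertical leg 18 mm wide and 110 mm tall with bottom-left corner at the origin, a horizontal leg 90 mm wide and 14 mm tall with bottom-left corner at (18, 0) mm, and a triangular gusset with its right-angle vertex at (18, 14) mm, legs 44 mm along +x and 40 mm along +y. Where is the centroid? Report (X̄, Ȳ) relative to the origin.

X̄ = 30.57 mm, Ȳ = 34.41 mm

vertical leg: A = 18 × 110 = 1980.00, centroid at (9.00, 55.00).
horizontal leg: A = 90 × 14 = 1260.00, centroid at (63.00, 7.00).
gusset: A = ½·44·40 = 880.00, centroid at (32.67, 27.33).
ΣA = 4120.00 mm², ΣAX̄ = 125946.67 mm³, ΣAȲ = 141773.33 mm³.
X̄ = 125946.67/4120.00 = 30.57 mm; Ȳ = 141773.33/4120.00 = 34.41 mm.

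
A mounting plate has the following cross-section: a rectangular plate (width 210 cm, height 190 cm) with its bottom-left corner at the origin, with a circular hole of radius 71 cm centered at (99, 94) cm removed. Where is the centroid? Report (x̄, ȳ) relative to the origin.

x̄ = 108.95 cm, ȳ = 95.66 cm

Part | A | x̄ᵢ | ȳᵢ | A·x̄ᵢ | A·ȳᵢ
plate | 39900.00 | 105.00 | 95.00 | 4189500.00 | 3790500.00
hole | -15836.77 | 99.00 | 94.00 | -1567840.09 | -1488656.25
Σ | 24063.23 |  |  | 2621659.91 | 2301843.75
x̄ = 2621659.91 / 24063.23 = 108.95 cm
ȳ = 2301843.75 / 24063.23 = 95.66 cm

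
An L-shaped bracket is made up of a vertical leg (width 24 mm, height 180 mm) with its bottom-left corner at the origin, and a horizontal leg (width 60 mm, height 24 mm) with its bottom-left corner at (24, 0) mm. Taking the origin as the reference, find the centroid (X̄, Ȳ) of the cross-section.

X̄ = 22.50 mm, Ȳ = 70.50 mm

Part | A | x̄ᵢ | ȳᵢ | A·x̄ᵢ | A·ȳᵢ
vertical leg | 4320.00 | 12.00 | 90.00 | 51840.00 | 388800.00
horizontal leg | 1440.00 | 54.00 | 12.00 | 77760.00 | 17280.00
Σ | 5760.00 |  |  | 129600.00 | 406080.00
X̄ = 129600.00 / 5760.00 = 22.50 mm
Ȳ = 406080.00 / 5760.00 = 70.50 mm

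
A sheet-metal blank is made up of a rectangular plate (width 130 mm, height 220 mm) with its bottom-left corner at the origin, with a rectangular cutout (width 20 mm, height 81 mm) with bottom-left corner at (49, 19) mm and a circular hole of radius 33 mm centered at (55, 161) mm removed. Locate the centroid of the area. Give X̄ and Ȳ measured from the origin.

X̄ = 66.86 mm, Ȳ = 106.07 mm

plate: A = 130 × 220 = 28600.00, centroid at (65.00, 110.00).
hole 1: A = −(20 × 81) = -1620.00, centroid at (59.00, 59.50).
hole 2: A = −π·33² = -3421.19, centroid at (55.00, 161.00).
ΣA = 23558.81 mm², ΣAX̄ = 1575254.31 mm³, ΣAȲ = 2498797.70 mm³.
X̄ = 1575254.31/23558.81 = 66.86 mm; Ȳ = 2498797.70/23558.81 = 106.07 mm.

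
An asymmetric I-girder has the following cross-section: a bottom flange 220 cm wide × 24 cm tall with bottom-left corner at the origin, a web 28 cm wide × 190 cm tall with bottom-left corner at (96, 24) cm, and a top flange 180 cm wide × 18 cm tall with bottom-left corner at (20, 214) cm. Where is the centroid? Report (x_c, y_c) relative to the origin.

Part | A | x̄ᵢ | ȳᵢ | A·x̄ᵢ | A·ȳᵢ
bottom flange | 5280.00 | 110.00 | 12.00 | 580800.00 | 63360.00
web | 5320.00 | 110.00 | 119.00 | 585200.00 | 633080.00
top flange | 3240.00 | 110.00 | 223.00 | 356400.00 | 722520.00
Σ | 13840.00 |  |  | 1522400.00 | 1418960.00
x_c = 1522400.00 / 13840.00 = 110.00 cm
y_c = 1418960.00 / 13840.00 = 102.53 cm

x_c = 110.00 cm, y_c = 102.53 cm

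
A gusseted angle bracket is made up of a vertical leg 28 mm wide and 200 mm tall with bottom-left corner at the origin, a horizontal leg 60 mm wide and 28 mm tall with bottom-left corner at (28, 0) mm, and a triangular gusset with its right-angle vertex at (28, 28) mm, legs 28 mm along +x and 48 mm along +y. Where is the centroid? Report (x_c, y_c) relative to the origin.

vertical leg: A = 28 × 200 = 5600.00, centroid at (14.00, 100.00).
horizontal leg: A = 60 × 28 = 1680.00, centroid at (58.00, 14.00).
gusset: A = ½·28·48 = 672.00, centroid at (37.33, 44.00).
ΣA = 7952.00 mm², ΣAx_c = 200928.00 mm³, ΣAy_c = 613088.00 mm³.
x_c = 200928.00/7952.00 = 25.27 mm; y_c = 613088.00/7952.00 = 77.10 mm.

x_c = 25.27 mm, y_c = 77.10 mm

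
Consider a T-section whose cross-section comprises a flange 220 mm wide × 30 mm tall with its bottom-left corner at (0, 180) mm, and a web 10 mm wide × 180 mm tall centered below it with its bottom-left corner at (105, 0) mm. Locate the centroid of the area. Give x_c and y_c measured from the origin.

Part | A | x̄ᵢ | ȳᵢ | A·x̄ᵢ | A·ȳᵢ
web | 1800.00 | 110.00 | 90.00 | 198000.00 | 162000.00
flange | 6600.00 | 110.00 | 195.00 | 726000.00 | 1287000.00
Σ | 8400.00 |  |  | 924000.00 | 1449000.00
x_c = 924000.00 / 8400.00 = 110.00 mm
y_c = 1449000.00 / 8400.00 = 172.50 mm

x_c = 110.00 mm, y_c = 172.50 mm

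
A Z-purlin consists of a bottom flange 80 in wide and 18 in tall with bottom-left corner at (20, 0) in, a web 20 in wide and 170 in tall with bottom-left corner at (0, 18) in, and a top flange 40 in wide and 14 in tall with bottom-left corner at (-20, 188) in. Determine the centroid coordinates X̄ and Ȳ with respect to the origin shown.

X̄ = 22.30 in, Ȳ = 87.47 in

bottom flange: A = 80 × 18 = 1440.00, centroid at (60.00, 9.00).
web: A = 20 × 170 = 3400.00, centroid at (10.00, 103.00).
top flange: A = 40 × 14 = 560.00, centroid at (0.00, 195.00).
ΣA = 5400.00 in²
ΣAX̄ = (1440.00)(60.00) + (3400.00)(10.00) + (560.00)(0.00) = 120400.00 in³
ΣAȲ = (1440.00)(9.00) + (3400.00)(103.00) + (560.00)(195.00) = 472360.00 in³
X̄ = 120400.00 / 5400.00 = 22.30 in
Ȳ = 472360.00 / 5400.00 = 87.47 in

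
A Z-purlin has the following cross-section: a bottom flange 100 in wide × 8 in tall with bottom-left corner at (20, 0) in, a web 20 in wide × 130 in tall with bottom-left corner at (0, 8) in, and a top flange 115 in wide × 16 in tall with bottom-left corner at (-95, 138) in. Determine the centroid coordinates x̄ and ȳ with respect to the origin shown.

bottom flange: A = 100 × 8 = 800.00, centroid at (70.00, 4.00).
web: A = 20 × 130 = 2600.00, centroid at (10.00, 73.00).
top flange: A = 115 × 16 = 1840.00, centroid at (-37.50, 146.00).
ΣA = 5240.00 in²
ΣAx̄ = (800.00)(70.00) + (2600.00)(10.00) + (1840.00)(-37.50) = 13000.00 in³
ΣAȳ = (800.00)(4.00) + (2600.00)(73.00) + (1840.00)(146.00) = 461640.00 in³
x̄ = 13000.00 / 5240.00 = 2.48 in
ȳ = 461640.00 / 5240.00 = 88.10 in

x̄ = 2.48 in, ȳ = 88.10 in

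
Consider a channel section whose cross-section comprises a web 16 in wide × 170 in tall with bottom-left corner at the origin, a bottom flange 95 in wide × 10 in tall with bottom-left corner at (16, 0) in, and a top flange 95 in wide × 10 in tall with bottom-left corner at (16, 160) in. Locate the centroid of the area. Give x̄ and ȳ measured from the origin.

Part | A | x̄ᵢ | ȳᵢ | A·x̄ᵢ | A·ȳᵢ
web | 2720.00 | 8.00 | 85.00 | 21760.00 | 231200.00
bottom flange | 950.00 | 63.50 | 5.00 | 60325.00 | 4750.00
top flange | 950.00 | 63.50 | 165.00 | 60325.00 | 156750.00
Σ | 4620.00 |  |  | 142410.00 | 392700.00
x̄ = 142410.00 / 4620.00 = 30.82 in
ȳ = 392700.00 / 4620.00 = 85.00 in

x̄ = 30.82 in, ȳ = 85.00 in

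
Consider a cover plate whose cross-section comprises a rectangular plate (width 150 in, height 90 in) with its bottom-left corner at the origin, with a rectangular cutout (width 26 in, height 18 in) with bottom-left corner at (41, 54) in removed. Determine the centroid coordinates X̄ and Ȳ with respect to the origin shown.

X̄ = 75.75 in, Ȳ = 44.35 in

plate: A = 150 × 90 = 13500.00, centroid at (75.00, 45.00).
hole: A = −(26 × 18) = -468.00, centroid at (54.00, 63.00).
ΣA = 13032.00 in², ΣAX̄ = 987228.00 in³, ΣAȲ = 578016.00 in³.
X̄ = 987228.00/13032.00 = 75.75 in; Ȳ = 578016.00/13032.00 = 44.35 in.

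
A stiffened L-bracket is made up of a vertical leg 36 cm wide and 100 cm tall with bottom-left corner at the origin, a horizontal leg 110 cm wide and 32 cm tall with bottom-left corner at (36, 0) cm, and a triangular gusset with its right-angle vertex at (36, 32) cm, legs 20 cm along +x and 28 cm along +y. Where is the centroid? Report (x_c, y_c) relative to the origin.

vertical leg: A = 36 × 100 = 3600.00, centroid at (18.00, 50.00).
horizontal leg: A = 110 × 32 = 3520.00, centroid at (91.00, 16.00).
gusset: A = ½·20·28 = 280.00, centroid at (42.67, 41.33).
ΣA = 7400.00 cm², ΣAx_c = 397066.67 cm³, ΣAy_c = 247893.33 cm³.
x_c = 397066.67/7400.00 = 53.66 cm; y_c = 247893.33/7400.00 = 33.50 cm.

x_c = 53.66 cm, y_c = 33.50 cm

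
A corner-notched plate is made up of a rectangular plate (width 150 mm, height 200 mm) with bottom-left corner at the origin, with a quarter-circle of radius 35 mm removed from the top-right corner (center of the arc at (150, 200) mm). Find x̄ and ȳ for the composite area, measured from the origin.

x̄ = 73.01 mm, ȳ = 97.18 mm

plate: A = 150 × 200 = 30000.00, centroid at (75.00, 100.00).
removed quarter-circle: A = −¼π·35² = -962.11, centroid at (135.15, 185.15).
ΣA = 29037.89 mm²
ΣAx̄ = (30000.00)(75.00) + (-962.11)(135.15) = 2119974.75 mm³
ΣAȳ = (30000.00)(100.00) + (-962.11)(185.15) = 2821869.12 mm³
x̄ = 2119974.75 / 29037.89 = 73.01 mm
ȳ = 2821869.12 / 29037.89 = 97.18 mm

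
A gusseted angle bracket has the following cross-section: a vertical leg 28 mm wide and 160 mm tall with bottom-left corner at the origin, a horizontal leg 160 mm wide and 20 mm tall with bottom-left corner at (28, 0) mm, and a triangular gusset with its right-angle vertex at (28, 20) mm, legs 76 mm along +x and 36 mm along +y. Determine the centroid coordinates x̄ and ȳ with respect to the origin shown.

vertical leg: A = 28 × 160 = 4480.00, centroid at (14.00, 80.00).
horizontal leg: A = 160 × 20 = 3200.00, centroid at (108.00, 10.00).
gusset: A = ½·76·36 = 1368.00, centroid at (53.33, 32.00).
ΣA = 9048.00 mm²
ΣAx̄ = (4480.00)(14.00) + (3200.00)(108.00) + (1368.00)(53.33) = 481280.00 mm³
ΣAȳ = (4480.00)(80.00) + (3200.00)(10.00) + (1368.00)(32.00) = 434176.00 mm³
x̄ = 481280.00 / 9048.00 = 53.19 mm
ȳ = 434176.00 / 9048.00 = 47.99 mm

x̄ = 53.19 mm, ȳ = 47.99 mm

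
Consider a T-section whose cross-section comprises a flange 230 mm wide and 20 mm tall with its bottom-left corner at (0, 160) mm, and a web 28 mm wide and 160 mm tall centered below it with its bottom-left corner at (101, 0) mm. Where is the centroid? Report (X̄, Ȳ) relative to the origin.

web: A = 28 × 160 = 4480.00, centroid at (115.00, 80.00).
flange: A = 230 × 20 = 4600.00, centroid at (115.00, 170.00).
ΣA = 9080.00 mm²
ΣAX̄ = (4480.00)(115.00) + (4600.00)(115.00) = 1044200.00 mm³
ΣAȲ = (4480.00)(80.00) + (4600.00)(170.00) = 1140400.00 mm³
X̄ = 1044200.00 / 9080.00 = 115.00 mm
Ȳ = 1140400.00 / 9080.00 = 125.59 mm

X̄ = 115.00 mm, Ȳ = 125.59 mm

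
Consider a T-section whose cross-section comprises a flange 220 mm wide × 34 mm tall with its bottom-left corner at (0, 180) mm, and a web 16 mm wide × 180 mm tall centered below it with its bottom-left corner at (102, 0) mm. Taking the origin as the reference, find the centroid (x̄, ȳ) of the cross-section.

web: A = 16 × 180 = 2880.00, centroid at (110.00, 90.00).
flange: A = 220 × 34 = 7480.00, centroid at (110.00, 197.00).
ΣA = 10360.00 mm², ΣAx̄ = 1139600.00 mm³, ΣAȳ = 1732760.00 mm³.
x̄ = 1139600.00/10360.00 = 110.00 mm; ȳ = 1732760.00/10360.00 = 167.25 mm.

x̄ = 110.00 mm, ȳ = 167.25 mm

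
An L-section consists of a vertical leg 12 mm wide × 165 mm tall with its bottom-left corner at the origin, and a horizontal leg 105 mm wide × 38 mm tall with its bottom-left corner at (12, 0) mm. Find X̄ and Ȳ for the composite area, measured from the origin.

vertical leg: A = 12 × 165 = 1980.00, centroid at (6.00, 82.50).
horizontal leg: A = 105 × 38 = 3990.00, centroid at (64.50, 19.00).
ΣA = 5970.00 mm²
ΣAX̄ = (1980.00)(6.00) + (3990.00)(64.50) = 269235.00 mm³
ΣAȲ = (1980.00)(82.50) + (3990.00)(19.00) = 239160.00 mm³
X̄ = 269235.00 / 5970.00 = 45.10 mm
Ȳ = 239160.00 / 5970.00 = 40.06 mm

X̄ = 45.10 mm, Ȳ = 40.06 mm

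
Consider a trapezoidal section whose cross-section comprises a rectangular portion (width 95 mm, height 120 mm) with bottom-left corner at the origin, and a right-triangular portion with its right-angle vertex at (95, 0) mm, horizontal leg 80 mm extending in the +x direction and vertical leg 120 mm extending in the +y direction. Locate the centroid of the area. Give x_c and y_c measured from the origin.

rectangular portion: A = 95 × 120 = 11400.00, centroid at (47.50, 60.00).
triangular portion: A = ½·80·120 = 4800.00, centroid at (121.67, 40.00).
ΣA = 16200.00 mm², ΣAx_c = 1125500.00 mm³, ΣAy_c = 876000.00 mm³.
x_c = 1125500.00/16200.00 = 69.48 mm; y_c = 876000.00/16200.00 = 54.07 mm.

x_c = 69.48 mm, y_c = 54.07 mm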